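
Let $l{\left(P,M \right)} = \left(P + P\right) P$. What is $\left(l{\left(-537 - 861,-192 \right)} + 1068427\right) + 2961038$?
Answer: $7938273$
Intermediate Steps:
$l{\left(P,M \right)} = 2 P^{2}$ ($l{\left(P,M \right)} = 2 P P = 2 P^{2}$)
$\left(l{\left(-537 - 861,-192 \right)} + 1068427\right) + 2961038 = \left(2 \left(-537 - 861\right)^{2} + 1068427\right) + 2961038 = \left(2 \left(-1398\right)^{2} + 1068427\right) + 2961038 = \left(2 \cdot 1954404 + 1068427\right) + 2961038 = \left(3908808 + 1068427\right) + 2961038 = 4977235 + 2961038 = 7938273$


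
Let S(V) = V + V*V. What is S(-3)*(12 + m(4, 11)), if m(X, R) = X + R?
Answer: 162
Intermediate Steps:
m(X, R) = R + X
S(V) = V + V**2
S(-3)*(12 + m(4, 11)) = (-3*(1 - 3))*(12 + (11 + 4)) = (-3*(-2))*(12 + 15) = 6*27 = 162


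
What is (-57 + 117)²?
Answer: 3600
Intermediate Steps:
(-57 + 117)² = 60² = 3600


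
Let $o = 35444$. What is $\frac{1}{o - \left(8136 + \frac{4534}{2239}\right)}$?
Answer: $\frac{2239}{61138078} \approx 3.6622 \cdot 10^{-5}$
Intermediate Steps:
$\frac{1}{o - \left(8136 + \frac{4534}{2239}\right)} = \frac{1}{35444 - \left(8136 + \frac{4534}{2239}\right)} = \frac{1}{35444 - \frac{18221038}{2239}} = \frac{1}{\frac{61138078}{2239}} = \frac{2239}{61138078}$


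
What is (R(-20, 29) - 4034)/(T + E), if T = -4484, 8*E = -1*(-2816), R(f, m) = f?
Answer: 2027/2066 ≈ 0.98112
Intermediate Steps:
E = 352 (E = (-1*(-2816))/8 = (⅛)*2816 = 352)
(R(-20, 29) - 4034)/(T + E) = (-20 - 4034)/(-4484 + 352) = -4054/(-4132) = -4054*(-1/4132) = 2027/2066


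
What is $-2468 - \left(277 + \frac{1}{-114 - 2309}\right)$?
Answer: $- \frac{6651134}{2423} \approx -2745.0$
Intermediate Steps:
$-2468 - \left(277 + \frac{1}{-114 - 2309}\right) = -2468 - \left(277 + \frac{1}{-2423}\right) = -2468 - \left(277 - \frac{1}{2423}\right) = -2468 - \frac{671170}{2423} = - \frac{6651134}{2423}$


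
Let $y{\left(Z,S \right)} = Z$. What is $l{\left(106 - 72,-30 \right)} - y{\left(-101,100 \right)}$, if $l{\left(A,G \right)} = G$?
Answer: $71$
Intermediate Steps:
$l{\left(106 - 72,-30 \right)} - y{\left(-101,100 \right)} = -30 - -101 = -30 + 101 = 71$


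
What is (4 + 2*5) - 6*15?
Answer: -76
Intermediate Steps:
(4 + 2*5) - 6*15 = (4 + 10) - 90 = 14 - 90 = -76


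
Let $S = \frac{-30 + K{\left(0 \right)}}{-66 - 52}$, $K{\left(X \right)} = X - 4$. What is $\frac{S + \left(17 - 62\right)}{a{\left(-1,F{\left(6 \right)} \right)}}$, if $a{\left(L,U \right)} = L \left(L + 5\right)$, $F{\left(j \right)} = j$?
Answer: $\frac{1319}{118} \approx 11.178$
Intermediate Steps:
$K{\left(X \right)} = -4 + X$
$a{\left(L,U \right)} = L \left(5 + L\right)$
$S = \frac{17}{59}$ ($S = \frac{-30 + \left(-4 + 0\right)}{-66 - 52} = \frac{-30 - 4}{-118} = \left(-34\right) \left(- \frac{1}{118}\right) = \frac{17}{59} \approx 0.28814$)
$\frac{S + \left(17 - 62\right)}{a{\left(-1,F{\left(6 \right)} \right)}} = \frac{\frac{17}{59} + \left(17 - 62\right)}{\left(-1\right) \left(5 - 1\right)} = \frac{\frac{17}{59} - 45}{\left(-1\right) 4} = \frac{1}{-4} \left(- \frac{2638}{59}\right) = \left(- \frac{1}{4}\right) \left(- \frac{2638}{59}\right) = \frac{1319}{118}$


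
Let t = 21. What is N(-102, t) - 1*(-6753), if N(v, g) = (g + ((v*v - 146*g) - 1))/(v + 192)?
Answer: 307564/45 ≈ 6834.8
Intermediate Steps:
N(v, g) = (-1 + v² - 145*g)/(192 + v) (N(v, g) = (g + ((v² - 146*g) - 1))/(192 + v) = (g + (-1 + v² - 146*g))/(192 + v) = (-1 + v² - 145*g)/(192 + v))
N(-102, t) - 1*(-6753) = (-1 + (-102)² - 145*21)/(192 - 102) - 1*(-6753) = (-1 + 10404 - 3045)/90 + 6753 = (1/90)*7358 + 6753 = 3679/45 + 6753 = 307564/45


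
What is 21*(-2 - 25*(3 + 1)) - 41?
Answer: -2183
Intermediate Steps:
21*(-2 - 25*(3 + 1)) - 41 = 21*(-2 - 25*4) - 41 = 21*(-2 - 5*20) - 41 = 21*(-2 - 100) - 41 = 21*(-102) - 41 = -2142 - 41 = -2183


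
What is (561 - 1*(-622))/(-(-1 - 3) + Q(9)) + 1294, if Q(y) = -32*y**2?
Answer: 3347689/2588 ≈ 1293.5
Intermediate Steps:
(561 - 1*(-622))/(-(-1 - 3) + Q(9)) + 1294 = (561 - 1*(-622))/(-(-1 - 3) - 32*9**2) + 1294 = (561 + 622)/(-1*(-4) - 32*81) + 1294 = 1183/(4 - 2592) + 1294 = 1183/(-2588) + 1294 = 1183*(-1/2588) + 1294 = -1183/2588 + 1294 = 3347689/2588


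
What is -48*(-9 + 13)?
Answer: -192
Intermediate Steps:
-48*(-9 + 13) = -48*4 = -192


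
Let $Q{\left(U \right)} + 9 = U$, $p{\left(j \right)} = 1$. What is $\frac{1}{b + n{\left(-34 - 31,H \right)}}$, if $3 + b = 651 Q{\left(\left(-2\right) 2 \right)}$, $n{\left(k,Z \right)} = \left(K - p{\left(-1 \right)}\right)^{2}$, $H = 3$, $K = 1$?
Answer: $- \frac{1}{8466} \approx -0.00011812$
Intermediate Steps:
$Q{\left(U \right)} = -9 + U$
$n{\left(k,Z \right)} = 0$ ($n{\left(k,Z \right)} = \left(1 - 1\right)^{2} = 0^{2} = 0$)
$b = -8466$ ($b = -3 + 651 \left(-9 - 4\right) = -3 + 651 \left(-13\right) = -3 - 8463 = -8466$)
$\frac{1}{b + n{\left(-34 - 31,H \right)}} = \frac{1}{-8466 + 0} = \frac{1}{-8466} = - \frac{1}{8466}$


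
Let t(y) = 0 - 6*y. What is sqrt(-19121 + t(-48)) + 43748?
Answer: 43748 + I*sqrt(18833) ≈ 43748.0 + 137.23*I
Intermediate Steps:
t(y) = -6*y
sqrt(-19121 + t(-48)) + 43748 = sqrt(-19121 - 6*(-48)) + 43748 = sqrt(-19121 + 288) + 43748 = sqrt(-18833) + 43748 = I*sqrt(18833) + 43748 = 43748 + I*sqrt(18833)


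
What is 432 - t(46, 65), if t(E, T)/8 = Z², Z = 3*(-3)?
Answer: -216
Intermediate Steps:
Z = -9
t(E, T) = 648 (t(E, T) = 8*(-9)² = 8*81 = 648)
432 - t(46, 65) = 432 - 1*648 = 432 - 648 = -216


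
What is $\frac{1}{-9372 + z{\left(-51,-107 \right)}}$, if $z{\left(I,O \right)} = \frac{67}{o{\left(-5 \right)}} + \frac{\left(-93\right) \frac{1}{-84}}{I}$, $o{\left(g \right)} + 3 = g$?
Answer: $- \frac{2856}{26790413} \approx -0.00010661$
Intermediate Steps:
$o{\left(g \right)} = -3 + g$
$z{\left(I,O \right)} = - \frac{67}{8} + \frac{31}{28 I}$ ($z{\left(I,O \right)} = \frac{67}{-3 - 5} + \frac{\left(-93\right) \frac{1}{-84}}{I} = \frac{67}{-8} + \frac{\left(-93\right) \left(- \frac{1}{84}\right)}{I} = 67 \left(- \frac{1}{8}\right) + \frac{31}{28 I} = - \frac{67}{8} + \frac{31}{28 I}$)
$\frac{1}{-9372 + z{\left(-51,-107 \right)}} = \frac{1}{-9372 + \frac{62 - -23919}{56 \left(-51\right)}} = \frac{1}{-9372 + \frac{1}{56} \left(- \frac{1}{51}\right) \left(62 + 23919\right)} = \frac{1}{-9372 + \frac{1}{56} \left(- \frac{1}{51}\right) 23981} = \frac{1}{-9372 - \frac{23981}{2856}} = \frac{1}{- \frac{26790413}{2856}} = - \frac{2856}{26790413}$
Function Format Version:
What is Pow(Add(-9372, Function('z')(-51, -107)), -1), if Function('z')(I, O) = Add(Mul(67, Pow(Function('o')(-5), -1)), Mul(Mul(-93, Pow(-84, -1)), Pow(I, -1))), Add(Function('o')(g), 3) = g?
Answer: Rational(-2856, 26790413) ≈ -0.00010661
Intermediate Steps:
Function('o')(g) = Add(-3, g)
Function('z')(I, O) = Add(Rational(-67, 8), Mul(Rational(31, 28), Pow(I, -1))) (Function('z')(I, O) = Add(Mul(67, Pow(Add(-3, -5), -1)), Mul(Mul(-93, Pow(-84, -1)), Pow(I, -1))) = Add(Mul(67, Pow(-8, -1)), Mul(Mul(-93, Rational(-1, 84)), Pow(I, -1))) = Add(Mul(67, Rational(-1, 8)), Mul(Rational(31, 28), Pow(I, -1))) = Add(Rational(-67, 8), Mul(Rational(31, 28), Pow(I, -1))))
Pow(Add(-9372, Function('z')(-51, -107)), -1) = Pow(Add(-9372, Mul(Rational(1, 56), Pow(-51, -1), Add(62, Mul(-469, -51)))), -1) = Pow(Add(-9372, Mul(Rational(1, 56), Rational(-1, 51), Add(62, 23919))), -1) = Pow(Add(-9372, Mul(Rational(1, 56), Rational(-1, 51), 23981)), -1) = Pow(Add(-9372, Rational(-23981, 2856)), -1) = Pow(Rational(-26790413, 2856), -1) = Rational(-2856, 26790413)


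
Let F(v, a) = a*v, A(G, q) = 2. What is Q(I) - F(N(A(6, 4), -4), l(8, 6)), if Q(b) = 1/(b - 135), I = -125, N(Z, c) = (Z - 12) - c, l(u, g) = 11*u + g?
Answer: 146639/260 ≈ 564.00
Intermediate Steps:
l(u, g) = g + 11*u
N(Z, c) = -12 + Z - c (N(Z, c) = (-12 + Z) - c = -12 + Z - c)
Q(b) = 1/(-135 + b)
Q(I) - F(N(A(6, 4), -4), l(8, 6)) = 1/(-135 - 125) - (6 + 11*8)*(-12 + 2 - 1*(-4)) = 1/(-260) - (6 + 88)*(-12 + 2 + 4) = -1/260 - 94*(-6) = -1/260 - 1*(-564) = -1/260 + 564 = 146639/260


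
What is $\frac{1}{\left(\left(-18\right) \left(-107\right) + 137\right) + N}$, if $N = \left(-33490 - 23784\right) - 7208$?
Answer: $- \frac{1}{62419} \approx -1.6021 \cdot 10^{-5}$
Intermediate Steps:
$N = -64482$ ($N = -57274 - 7208 = -64482$)
$\frac{1}{\left(\left(-18\right) \left(-107\right) + 137\right) + N} = \frac{1}{\left(\left(-18\right) \left(-107\right) + 137\right) - 64482} = \frac{1}{\left(1926 + 137\right) - 64482} = \frac{1}{2063 - 64482} = \frac{1}{-62419} = - \frac{1}{62419}$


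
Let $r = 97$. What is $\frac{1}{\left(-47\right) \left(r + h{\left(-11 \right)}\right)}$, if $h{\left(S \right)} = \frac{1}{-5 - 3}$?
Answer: $- \frac{8}{36425} \approx -0.00021963$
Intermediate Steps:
$h{\left(S \right)} = - \frac{1}{8}$ ($h{\left(S \right)} = \frac{1}{-8} = - \frac{1}{8}$)
$\frac{1}{\left(-47\right) \left(r + h{\left(-11 \right)}\right)} = \frac{1}{\left(-47\right) \left(97 - \frac{1}{8}\right)} = \frac{1}{\left(-47\right) \frac{775}{8}} = \frac{1}{- \frac{36425}{8}} = - \frac{8}{36425}$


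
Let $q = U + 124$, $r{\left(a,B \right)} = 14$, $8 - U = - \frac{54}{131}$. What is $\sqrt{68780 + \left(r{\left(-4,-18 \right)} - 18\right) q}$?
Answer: $\frac{2 \sqrt{292811069}}{131} \approx 261.25$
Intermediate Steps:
$U = \frac{1102}{131}$ ($U = 8 - - \frac{54}{131} = 8 + \frac{54}{131} = \frac{1102}{131} \approx 8.4122$)
$q = \frac{17346}{131}$ ($q = \frac{1102}{131} + 124 = \frac{17346}{131} \approx 132.41$)
$\sqrt{68780 + \left(r{\left(-4,-18 \right)} - 18\right) q} = \sqrt{68780 + \left(14 - 18\right) \frac{17346}{131}} = \sqrt{68780 - \frac{69384}{131}} = \sqrt{\frac{8940796}{131}} = \frac{2 \sqrt{292811069}}{131}$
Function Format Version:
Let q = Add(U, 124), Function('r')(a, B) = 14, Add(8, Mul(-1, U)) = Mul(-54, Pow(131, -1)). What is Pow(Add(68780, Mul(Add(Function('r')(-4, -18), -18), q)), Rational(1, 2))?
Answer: Mul(Rational(2, 131), Pow(292811069, Rational(1, 2))) ≈ 261.25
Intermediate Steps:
U = Rational(1102, 131) (U = Add(8, Mul(-1, Mul(-54, Pow(131, -1)))) = Add(8, Mul(-1, Mul(-54, Rational(1, 131)))) = Add(8, Mul(-1, Rational(-54, 131))) = Add(8, Rational(54, 131)) = Rational(1102, 131) ≈ 8.4122)
q = Rational(17346, 131) (q = Add(Rational(1102, 131), 124) = Rational(17346, 131) ≈ 132.41)
Pow(Add(68780, Mul(Add(Function('r')(-4, -18), -18), q)), Rational(1, 2)) = Pow(Add(68780, Mul(Add(14, -18), Rational(17346, 131))), Rational(1, 2)) = Pow(Add(68780, Mul(-4, Rational(17346, 131))), Rational(1, 2)) = Pow(Add(68780, Rational(-69384, 131)), Rational(1, 2)) = Pow(Rational(8940796, 131), Rational(1, 2)) = Mul(Rational(2, 131), Pow(292811069, Rational(1, 2)))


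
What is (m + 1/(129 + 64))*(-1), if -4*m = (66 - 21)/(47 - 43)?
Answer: 8669/3088 ≈ 2.8073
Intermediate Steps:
m = -45/16 (m = -(66 - 21)/(4*(47 - 43)) = -45/(4*4) = -1/4*45/4 = -45/16 ≈ -2.8125)
(m + 1/(129 + 64))*(-1) = (-45/16 + 1/(129 + 64))*(-1) = (-45/16 + 1/193)*(-1) = -8669/3088*(-1) = 8669/3088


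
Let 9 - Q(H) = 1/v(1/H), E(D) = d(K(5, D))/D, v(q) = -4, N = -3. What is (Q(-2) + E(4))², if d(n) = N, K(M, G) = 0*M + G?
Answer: 289/4 ≈ 72.250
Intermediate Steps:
K(M, G) = G (K(M, G) = 0 + G = G)
d(n) = -3
E(D) = -3/D
Q(H) = 37/4 (Q(H) = 9 - 1/(-4) = 9 - 1*(-¼) = 9 + ¼ = 37/4)
(Q(-2) + E(4))² = (37/4 - 3/4)² = (37/4 - 3*¼)² = (37/4 - ¾)² = (17/2)² = 289/4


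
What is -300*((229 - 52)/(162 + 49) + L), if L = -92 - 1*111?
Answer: 12796800/211 ≈ 60648.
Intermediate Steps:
L = -203 (L = -92 - 111 = -203)
-300*((229 - 52)/(162 + 49) + L) = -300*((229 - 52)/(162 + 49) - 203) = -300*(177/211 - 203) = -300*(-42656/211) = 12796800/211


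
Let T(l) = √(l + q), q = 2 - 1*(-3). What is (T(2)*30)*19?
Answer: 570*√7 ≈ 1508.1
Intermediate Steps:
q = 5 (q = 2 + 3 = 5)
T(l) = √(5 + l) (T(l) = √(l + 5) = √(5 + l))
(T(2)*30)*19 = (√(5 + 2)*30)*19 = (√7*30)*19 = (30*√7)*19 = 570*√7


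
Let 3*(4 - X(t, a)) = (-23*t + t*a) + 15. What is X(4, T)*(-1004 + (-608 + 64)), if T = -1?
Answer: -47988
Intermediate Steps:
X(t, a) = -1 + 23*t/3 - a*t/3 (X(t, a) = 4 - ((-23*t + t*a) + 15)/3 = 4 - ((-23*t + a*t) + 15)/3 = 4 - (15 - 23*t + a*t)/3 = 4 + (-5 + 23*t/3 - a*t/3) = -1 + 23*t/3 - a*t/3)
X(4, T)*(-1004 + (-608 + 64)) = (-1 + (23/3)*4 - 1/3*(-1)*4)*(-1004 + (-608 + 64)) = (-1 + 92/3 + 4/3)*(-1004 - 544) = 31*(-1548) = -47988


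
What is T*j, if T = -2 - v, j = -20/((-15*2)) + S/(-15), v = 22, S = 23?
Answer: 104/5 ≈ 20.800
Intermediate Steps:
j = -13/15 (j = -20/((-15*2)) + 23/(-15) = -20/(-30) + 23*(-1/15) = -20*(-1/30) - 23/15 = ⅔ - 23/15 = -13/15 ≈ -0.86667)
T = -24 (T = -2 - 1*22 = -2 - 22 = -24)
T*j = -24*(-13/15) = 104/5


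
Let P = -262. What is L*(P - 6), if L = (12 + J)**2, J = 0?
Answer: -38592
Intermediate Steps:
L = 144 (L = (12 + 0)**2 = 12**2 = 144)
L*(P - 6) = 144*(-262 - 6) = 144*(-268) = -38592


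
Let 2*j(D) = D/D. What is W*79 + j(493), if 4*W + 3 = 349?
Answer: 6834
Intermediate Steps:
W = 173/2 (W = -¾ + (¼)*349 = -¾ + 349/4 = 173/2 ≈ 86.500)
j(D) = ½ (j(D) = (D/D)/2 = (½)*1 = ½)
W*79 + j(493) = (173/2)*79 + ½ = 13667/2 + ½ = 6834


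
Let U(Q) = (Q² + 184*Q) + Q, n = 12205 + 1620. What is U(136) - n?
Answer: 29831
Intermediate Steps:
n = 13825
U(Q) = Q² + 185*Q
U(136) - n = 136*(185 + 136) - 1*13825 = 136*321 - 13825 = 43656 - 13825 = 29831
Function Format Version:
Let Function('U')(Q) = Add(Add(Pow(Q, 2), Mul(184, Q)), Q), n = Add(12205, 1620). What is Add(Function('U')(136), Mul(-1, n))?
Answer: 29831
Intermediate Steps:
n = 13825
Function('U')(Q) = Add(Pow(Q, 2), Mul(185, Q))
Add(Function('U')(136), Mul(-1, n)) = Add(Mul(136, Add(185, 136)), Mul(-1, 13825)) = Add(Mul(136, 321), -13825) = Add(43656, -13825) = 29831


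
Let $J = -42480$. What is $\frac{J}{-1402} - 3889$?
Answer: $- \frac{2704949}{701} \approx -3858.7$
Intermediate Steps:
$\frac{J}{-1402} - 3889 = - \frac{42480}{-1402} - 3889 = \left(-42480\right) \left(- \frac{1}{1402}\right) - 3889 = \frac{21240}{701} - 3889 = - \frac{2704949}{701}$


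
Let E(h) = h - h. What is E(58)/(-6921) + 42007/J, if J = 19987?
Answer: 42007/19987 ≈ 2.1017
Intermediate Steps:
E(h) = 0
E(58)/(-6921) + 42007/J = 0/(-6921) + 42007/19987 = 0*(-1/6921) + 42007*(1/19987) = 0 + 42007/19987 = 42007/19987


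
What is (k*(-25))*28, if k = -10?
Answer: 7000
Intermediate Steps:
(k*(-25))*28 = -10*(-25)*28 = 250*28 = 7000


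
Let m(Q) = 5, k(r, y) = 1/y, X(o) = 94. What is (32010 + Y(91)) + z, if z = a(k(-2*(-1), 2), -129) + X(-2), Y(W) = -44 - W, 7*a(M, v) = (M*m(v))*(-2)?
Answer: 223778/7 ≈ 31968.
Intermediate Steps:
a(M, v) = -10*M/7 (a(M, v) = ((M*5)*(-2))/7 = ((5*M)*(-2))/7 = (-10*M)/7 = -10*M/7)
z = 653/7 (z = -10/7/2 + 94 = -10/7*½ + 94 = -5/7 + 94 = 653/7 ≈ 93.286)
(32010 + Y(91)) + z = (32010 + (-44 - 1*91)) + 653/7 = (32010 + (-44 - 91)) + 653/7 = (32010 - 135) + 653/7 = 31875 + 653/7 = 223778/7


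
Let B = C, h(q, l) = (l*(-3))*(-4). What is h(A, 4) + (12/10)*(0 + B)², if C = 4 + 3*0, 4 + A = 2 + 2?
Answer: 336/5 ≈ 67.200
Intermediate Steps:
A = 0 (A = -4 + (2 + 2) = -4 + 4 = 0)
h(q, l) = 12*l (h(q, l) = -3*l*(-4) = 12*l)
C = 4 (C = 4 + 0 = 4)
B = 4
h(A, 4) + (12/10)*(0 + B)² = 12*4 + (12/10)*(0 + 4)² = 48 + (12*(⅒))*4² = 48 + (6/5)*16 = 48 + 96/5 = 336/5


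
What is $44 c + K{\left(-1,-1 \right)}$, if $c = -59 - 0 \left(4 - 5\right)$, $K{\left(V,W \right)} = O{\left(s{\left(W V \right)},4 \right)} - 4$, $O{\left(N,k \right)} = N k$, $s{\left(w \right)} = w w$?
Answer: $-2596$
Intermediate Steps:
$s{\left(w \right)} = w^{2}$
$K{\left(V,W \right)} = -4 + 4 V^{2} W^{2}$ ($K{\left(V,W \right)} = \left(W V\right)^{2} \cdot 4 - 4 = \left(V W\right)^{2} \cdot 4 - 4 = V^{2} W^{2} \cdot 4 - 4 = 4 V^{2} W^{2} - 4 = -4 + 4 V^{2} W^{2}$)
$c = -59$ ($c = -59 - 0 \left(-1\right) = -59 - 0 = -59 + 0 = -59$)
$44 c + K{\left(-1,-1 \right)} = 44 \left(-59\right) - \left(4 - 4 \left(-1\right)^{2} \left(-1\right)^{2}\right) = -2596 - \left(4 - 4\right) = -2596 + \left(-4 + 4\right) = -2596 + 0 = -2596$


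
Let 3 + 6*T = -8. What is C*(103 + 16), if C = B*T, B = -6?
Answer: 1309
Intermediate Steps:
T = -11/6 (T = -½ + (⅙)*(-8) = -½ - 4/3 = -11/6 ≈ -1.8333)
C = 11 (C = -6*(-11/6) = 11)
C*(103 + 16) = 11*(103 + 16) = 11*119 = 1309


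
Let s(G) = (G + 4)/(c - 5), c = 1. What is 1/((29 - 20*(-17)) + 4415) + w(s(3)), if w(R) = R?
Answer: -8371/4784 ≈ -1.7498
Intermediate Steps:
s(G) = -1 - G/4 (s(G) = (G + 4)/(1 - 5) = (4 + G)/(-4) = (4 + G)*(-¼) = -1 - G/4)
1/((29 - 20*(-17)) + 4415) + w(s(3)) = 1/((29 - 20*(-17)) + 4415) + (-1 - ¼*3) = 1/((29 + 340) + 4415) + (-1 - ¾) = 1/(369 + 4415) - 7/4 = 1/4784 - 7/4 = -8371/4784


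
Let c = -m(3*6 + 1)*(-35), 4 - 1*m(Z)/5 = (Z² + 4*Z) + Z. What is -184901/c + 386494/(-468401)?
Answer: 56036137901/37050519100 ≈ 1.5124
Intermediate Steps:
m(Z) = 20 - 25*Z - 5*Z² (m(Z) = 20 - 5*((Z² + 4*Z) + Z) = 20 - 5*(Z² + 5*Z) = 20 + (-25*Z - 5*Z²) = 20 - 25*Z - 5*Z²)
c = -79100 (c = -(20 - 25*(3*6 + 1) - 5*(3*6 + 1)²)*(-35) = -(20 - 25*(18 + 1) - 5*(18 + 1)²)*(-35) = -(20 - 25*19 - 5*19²)*(-35) = -(20 - 475 - 5*361)*(-35) = -(20 - 475 - 1805)*(-35) = -1*(-2260)*(-35) = 2260*(-35) = -79100)
-184901/c + 386494/(-468401) = -184901/(-79100) + 386494/(-468401) = -184901*(-1/79100) + 386494*(-1/468401) = 184901/79100 - 386494/468401 = 56036137901/37050519100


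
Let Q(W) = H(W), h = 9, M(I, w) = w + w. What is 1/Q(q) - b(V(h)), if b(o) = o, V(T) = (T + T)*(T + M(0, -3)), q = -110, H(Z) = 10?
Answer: -539/10 ≈ -53.900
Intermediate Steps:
M(I, w) = 2*w
Q(W) = 10
V(T) = 2*T*(-6 + T) (V(T) = (T + T)*(T + 2*(-3)) = (2*T)*(T - 6) = (2*T)*(-6 + T) = 2*T*(-6 + T))
1/Q(q) - b(V(h)) = 1/10 - 2*9*(-6 + 9) = ⅒ - 2*9*3 = ⅒ - 1*54 = ⅒ - 54 = -539/10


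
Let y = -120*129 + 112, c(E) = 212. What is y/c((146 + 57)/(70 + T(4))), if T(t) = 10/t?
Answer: -3842/53 ≈ -72.491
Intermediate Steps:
y = -15368 (y = -15480 + 112 = -15368)
y/c((146 + 57)/(70 + T(4))) = -15368/212 = -15368*1/212 = -3842/53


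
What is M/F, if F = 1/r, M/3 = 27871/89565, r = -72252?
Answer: -2013735492/29855 ≈ -67451.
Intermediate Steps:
M = 27871/29855 (M = 3*(27871/89565) = 27871/29855 ≈ 0.93355)
F = -1/72252 (F = 1/(-72252) = -1/72252 ≈ -1.3840e-5)
M/F = 27871/(29855*(-1/72252)) = (27871/29855)*(-72252) = -2013735492/29855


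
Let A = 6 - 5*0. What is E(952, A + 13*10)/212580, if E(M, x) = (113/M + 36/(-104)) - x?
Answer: -1685951/2630890080 ≈ -0.00064083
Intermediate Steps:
A = 6 (A = 6 + 0 = 6)
E(M, x) = -9/26 - x + 113/M (E(M, x) = (113/M + 36*(-1/104)) - x = (113/M - 9/26) - x = (-9/26 + 113/M) - x = -9/26 - x + 113/M)
E(952, A + 13*10)/212580 = (-9/26 - (6 + 13*10) + 113/952)/212580 = (-9/26 - (6 + 130) + 113*(1/952))*(1/212580) = (-9/26 - 1*136 + 113/952)*(1/212580) = (-9/26 - 136 + 113/952)*(1/212580) = -1685951/12376*1/212580 = -1685951/2630890080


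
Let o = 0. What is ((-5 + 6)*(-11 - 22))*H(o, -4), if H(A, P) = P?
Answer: 132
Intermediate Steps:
((-5 + 6)*(-11 - 22))*H(o, -4) = ((-5 + 6)*(-11 - 22))*(-4) = (1*(-33))*(-4) = -33*(-4) = 132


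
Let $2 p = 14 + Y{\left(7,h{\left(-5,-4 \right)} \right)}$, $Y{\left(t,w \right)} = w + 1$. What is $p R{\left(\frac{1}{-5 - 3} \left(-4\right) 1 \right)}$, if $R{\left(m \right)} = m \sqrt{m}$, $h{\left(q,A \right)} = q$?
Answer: $\frac{5 \sqrt{2}}{4} \approx 1.7678$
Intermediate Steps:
$Y{\left(t,w \right)} = 1 + w$
$R{\left(m \right)} = m^{\frac{3}{2}}$
$p = 5$ ($p = \frac{14 + \left(1 - 5\right)}{2} = \frac{14 - 4}{2} = \frac{1}{2} \cdot 10 = 5$)
$p R{\left(\frac{1}{-5 - 3} \left(-4\right) 1 \right)} = 5 \left(\frac{1}{-5 - 3} \left(-4\right) 1\right)^{\frac{3}{2}} = 5 \left(\frac{1}{-8} \left(-4\right) 1\right)^{\frac{3}{2}} = 5 \left(\left(- \frac{1}{8}\right) \left(-4\right) 1\right)^{\frac{3}{2}} = 5 \left(\frac{1}{2} \cdot 1\right)^{\frac{3}{2}} = \frac{5}{2 \sqrt{2}} = 5 \frac{\sqrt{2}}{4} = \frac{5 \sqrt{2}}{4}$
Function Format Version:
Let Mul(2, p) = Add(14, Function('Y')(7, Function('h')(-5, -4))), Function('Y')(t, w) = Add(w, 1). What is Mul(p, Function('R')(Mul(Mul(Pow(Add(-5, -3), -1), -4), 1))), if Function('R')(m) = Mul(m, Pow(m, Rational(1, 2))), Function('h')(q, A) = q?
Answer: Mul(Rational(5, 4), Pow(2, Rational(1, 2))) ≈ 1.7678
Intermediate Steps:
Function('Y')(t, w) = Add(1, w)
Function('R')(m) = Pow(m, Rational(3, 2))
p = 5 (p = Mul(Rational(1, 2), Add(14, Add(1, -5))) = Mul(Rational(1, 2), Add(14, -4)) = Mul(Rational(1, 2), 10) = 5)
Mul(p, Function('R')(Mul(Mul(Pow(Add(-5, -3), -1), -4), 1))) = Mul(5, Pow(Mul(Mul(Pow(Add(-5, -3), -1), -4), 1), Rational(3, 2))) = Mul(5, Pow(Mul(Mul(Pow(-8, -1), -4), 1), Rational(3, 2))) = Mul(5, Pow(Mul(Mul(Rational(-1, 8), -4), 1), Rational(3, 2))) = Mul(5, Pow(Mul(Rational(1, 2), 1), Rational(3, 2))) = Mul(5, Pow(Rational(1, 2), Rational(3, 2))) = Mul(5, Mul(Rational(1, 4), Pow(2, Rational(1, 2)))) = Mul(Rational(5, 4), Pow(2, Rational(1, 2)))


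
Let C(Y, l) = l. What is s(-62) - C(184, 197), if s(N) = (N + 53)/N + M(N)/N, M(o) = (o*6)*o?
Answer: -35269/62 ≈ -568.85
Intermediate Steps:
M(o) = 6*o² (M(o) = (6*o)*o = 6*o²)
s(N) = 6*N + (53 + N)/N (s(N) = (N + 53)/N + (6*N²)/N = (53 + N)/N + 6*N = 6*N + (53 + N)/N)
s(-62) - C(184, 197) = (1 + 6*(-62) + 53/(-62)) - 1*197 = (1 - 372 + 53*(-1/62)) - 197 = (1 - 372 - 53/62) - 197 = -23055/62 - 197 = -35269/62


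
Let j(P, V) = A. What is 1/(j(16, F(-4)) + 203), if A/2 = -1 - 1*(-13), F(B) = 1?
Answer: 1/227 ≈ 0.0044053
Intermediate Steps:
A = 24 (A = 2*(-1 - 1*(-13)) = 2*(-1 + 13) = 2*12 = 24)
j(P, V) = 24
1/(j(16, F(-4)) + 203) = 1/(24 + 203) = 1/227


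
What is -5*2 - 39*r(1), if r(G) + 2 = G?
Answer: 29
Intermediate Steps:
r(G) = -2 + G
-5*2 - 39*r(1) = -5*2 - 39*(-2 + 1) = -10 - 39*(-1) = -10 + 39 = 29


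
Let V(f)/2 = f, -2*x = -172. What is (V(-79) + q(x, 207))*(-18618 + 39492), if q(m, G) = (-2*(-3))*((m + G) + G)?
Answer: 59323908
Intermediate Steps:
x = 86 (x = -1/2*(-172) = 86)
V(f) = 2*f
q(m, G) = 6*m + 12*G (q(m, G) = 6*((G + m) + G) = 6*(m + 2*G) = 6*m + 12*G)
(V(-79) + q(x, 207))*(-18618 + 39492) = (2*(-79) + (6*86 + 12*207))*(-18618 + 39492) = (-158 + (516 + 2484))*20874 = (-158 + 3000)*20874 = 2842*20874 = 59323908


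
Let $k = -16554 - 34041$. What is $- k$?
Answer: $50595$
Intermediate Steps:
$k = -50595$ ($k = -16554 - 34041 = -50595$)
$- k = \left(-1\right) \left(-50595\right) = 50595$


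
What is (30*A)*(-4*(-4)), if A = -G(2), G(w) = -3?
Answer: 1440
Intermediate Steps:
A = 3 (A = -1*(-3) = 3)
(30*A)*(-4*(-4)) = (30*3)*(-4*(-4)) = 90*16 = 1440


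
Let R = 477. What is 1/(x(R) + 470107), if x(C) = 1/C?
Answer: 477/224241040 ≈ 2.1272e-6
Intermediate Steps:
1/(x(R) + 470107) = 1/(1/477 + 470107) = 1/(224241040/477) = 477/224241040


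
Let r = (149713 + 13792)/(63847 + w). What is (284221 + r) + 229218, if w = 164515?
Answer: 117250120423/228362 ≈ 5.1344e+5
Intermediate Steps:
r = 163505/228362 (r = (149713 + 13792)/(63847 + 164515) = 163505/228362 ≈ 0.71599)
(284221 + r) + 229218 = (284221 + 163505/228362) + 229218 = 64905439507/228362 + 229218 = 117250120423/228362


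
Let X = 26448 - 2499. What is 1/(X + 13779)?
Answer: 1/37728 ≈ 2.6505e-5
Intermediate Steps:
X = 23949
1/(X + 13779) = 1/(23949 + 13779) = 1/37728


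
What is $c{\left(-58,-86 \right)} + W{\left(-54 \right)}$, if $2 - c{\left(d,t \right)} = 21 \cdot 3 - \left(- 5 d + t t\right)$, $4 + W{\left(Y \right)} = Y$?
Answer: $7567$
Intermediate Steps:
$W{\left(Y \right)} = -4 + Y$
$c{\left(d,t \right)} = -61 + t^{2} - 5 d$ ($c{\left(d,t \right)} = 2 - \left(21 \cdot 3 - \left(- 5 d + t t\right)\right) = 2 - \left(63 - \left(- 5 d + t^{2}\right)\right) = 2 - \left(63 - \left(t^{2} - 5 d\right)\right) = 2 - \left(63 + \left(- t^{2} + 5 d\right)\right) = 2 - \left(63 - t^{2} + 5 d\right) = -61 + t^{2} - 5 d$)
$c{\left(-58,-86 \right)} + W{\left(-54 \right)} = \left(-61 + \left(-86\right)^{2} - -290\right) - 58 = \left(-61 + 7396 + 290\right) - 58 = 7625 - 58 = 7567$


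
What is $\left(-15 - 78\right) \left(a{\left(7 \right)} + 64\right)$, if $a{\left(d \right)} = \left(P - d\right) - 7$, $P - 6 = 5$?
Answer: $-5673$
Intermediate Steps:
$P = 11$ ($P = 6 + 5 = 11$)
$a{\left(d \right)} = 4 - d$ ($a{\left(d \right)} = \left(11 - d\right) - 7 = 4 - d$)
$\left(-15 - 78\right) \left(a{\left(7 \right)} + 64\right) = \left(-15 - 78\right) \left(\left(4 - 7\right) + 64\right) = - 93 \left(-3 + 64\right) = \left(-93\right) 61 = -5673$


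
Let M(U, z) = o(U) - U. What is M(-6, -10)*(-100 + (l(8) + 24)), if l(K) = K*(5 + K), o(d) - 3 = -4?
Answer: 140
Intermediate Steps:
o(d) = -1 (o(d) = 3 - 4 = -1)
M(U, z) = -1 - U
M(-6, -10)*(-100 + (l(8) + 24)) = (-1 - 1*(-6))*(-100 + (8*(5 + 8) + 24)) = (-1 + 6)*(-100 + (8*13 + 24)) = 5*(-100 + (104 + 24)) = 5*(-100 + 128) = 5*28 = 140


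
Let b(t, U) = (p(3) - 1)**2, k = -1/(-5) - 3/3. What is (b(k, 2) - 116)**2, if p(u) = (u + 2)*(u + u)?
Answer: 525625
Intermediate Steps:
p(u) = 2*u*(2 + u) (p(u) = (2 + u)*(2*u) = 2*u*(2 + u))
k = -4/5 (k = -1*(-1/5) - 3*1/3 = 1/5 - 1 = -4/5 ≈ -0.80000)
b(t, U) = 841 (b(t, U) = (2*3*(2 + 3) - 1)**2 = (2*3*5 - 1)**2 = (30 - 1)**2 = 29**2 = 841)
(b(k, 2) - 116)**2 = (841 - 116)**2 = 725**2 = 525625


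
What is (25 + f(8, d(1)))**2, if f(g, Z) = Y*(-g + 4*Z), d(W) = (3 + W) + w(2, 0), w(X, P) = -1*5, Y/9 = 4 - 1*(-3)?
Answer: 534361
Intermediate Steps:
Y = 63 (Y = 9*(4 - 1*(-3)) = 9*(4 + 3) = 9*7 = 63)
w(X, P) = -5
d(W) = -2 + W (d(W) = (3 + W) - 5 = -2 + W)
f(g, Z) = -63*g + 252*Z (f(g, Z) = 63*(-g + 4*Z) = -63*g + 252*Z)
(25 + f(8, d(1)))**2 = (25 + (-63*8 + 252*(-2 + 1)))**2 = (25 + (-504 + 252*(-1)))**2 = (25 + (-504 - 252))**2 = (25 - 756)**2 = (-731)**2 = 534361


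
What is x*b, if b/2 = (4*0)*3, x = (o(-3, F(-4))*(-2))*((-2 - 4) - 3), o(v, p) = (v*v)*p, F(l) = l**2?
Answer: 0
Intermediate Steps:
o(v, p) = p*v**2 (o(v, p) = v**2*p = p*v**2)
x = 2592 (x = (((-4)**2*(-3)**2)*(-2))*((-2 - 4) - 3) = ((16*9)*(-2))*(-6 - 3) = (144*(-2))*(-9) = -288*(-9) = 2592)
b = 0 (b = 2*((4*0)*3) = 2*(0*3) = 2*0 = 0)
x*b = 2592*0 = 0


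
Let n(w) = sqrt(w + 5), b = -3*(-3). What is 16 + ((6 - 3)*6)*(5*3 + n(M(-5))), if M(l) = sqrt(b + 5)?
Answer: 286 + 18*sqrt(5 + sqrt(14)) ≈ 339.22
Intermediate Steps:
b = 9
M(l) = sqrt(14) (M(l) = sqrt(9 + 5) = sqrt(14))
n(w) = sqrt(5 + w)
16 + ((6 - 3)*6)*(5*3 + n(M(-5))) = 16 + ((6 - 3)*6)*(5*3 + sqrt(5 + sqrt(14))) = 16 + (3*6)*(15 + sqrt(5 + sqrt(14))) = 16 + 18*(15 + sqrt(5 + sqrt(14))) = 16 + (270 + 18*sqrt(5 + sqrt(14))) = 286 + 18*sqrt(5 + sqrt(14))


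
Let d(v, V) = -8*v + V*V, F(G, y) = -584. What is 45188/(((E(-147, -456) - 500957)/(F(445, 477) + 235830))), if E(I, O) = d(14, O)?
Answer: -10630296248/293133 ≈ -36264.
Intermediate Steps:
d(v, V) = V**2 - 8*v (d(v, V) = -8*v + V**2 = V**2 - 8*v)
E(I, O) = -112 + O**2 (E(I, O) = O**2 - 8*14 = O**2 - 112 = -112 + O**2)
45188/(((E(-147, -456) - 500957)/(F(445, 477) + 235830))) = 45188/((((-112 + (-456)**2) - 500957)/(-584 + 235830))) = 45188/((((-112 + 207936) - 500957)/235246)) = 45188/(((207824 - 500957)*(1/235246))) = 45188/((-293133*1/235246)) = 45188/(-293133/235246) = 45188*(-235246/293133) = -10630296248/293133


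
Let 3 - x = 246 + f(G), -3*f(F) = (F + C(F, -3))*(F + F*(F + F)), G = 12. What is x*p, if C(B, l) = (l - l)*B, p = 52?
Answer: 49764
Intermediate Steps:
C(B, l) = 0 (C(B, l) = 0*B = 0)
f(F) = -F*(F + 2*F²)/3 (f(F) = -(F + 0)*(F + F*(F + F))/3 = -F*(F + F*(2*F))/3 = -F*(F + 2*F²)/3)
x = 957 (x = 3 - (246 - ⅓*12²*(1 + 2*12)) = 3 - (246 - ⅓*144*(1 + 24)) = 3 - (246 - ⅓*144*25) = 3 - (246 - 1200) = 3 - 1*(-954) = 3 + 954 = 957)
x*p = 957*52 = 49764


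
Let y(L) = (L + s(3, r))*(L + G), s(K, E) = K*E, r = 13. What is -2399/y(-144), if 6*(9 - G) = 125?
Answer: -4798/32725 ≈ -0.14662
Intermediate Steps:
s(K, E) = E*K
G = -71/6 (G = 9 - ⅙*125 = 9 - 125/6 = -71/6 ≈ -11.833)
y(L) = (39 + L)*(-71/6 + L) (y(L) = (L + 13*3)*(L - 71/6) = (L + 39)*(-71/6 + L) = (39 + L)*(-71/6 + L))
-2399/y(-144) = -2399/(-923/2 + (-144)² + (163/6)*(-144)) = -2399/(-923/2 + 20736 - 3912) = -2399/32725/2 = -2399*2/32725 = -4798/32725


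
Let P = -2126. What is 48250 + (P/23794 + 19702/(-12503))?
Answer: 7176852530367/148748191 ≈ 48248.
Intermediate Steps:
48250 + (P/23794 + 19702/(-12503)) = 48250 + (-2126/23794 + 19702/(-12503)) = 48250 + (-2126*1/23794 + 19702*(-1/12503)) = 48250 + (-1063/11897 - 19702/12503) = 48250 - 247685383/148748191 = 7176852530367/148748191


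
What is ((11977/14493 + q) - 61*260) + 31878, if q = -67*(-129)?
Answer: 357423850/14493 ≈ 24662.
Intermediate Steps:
q = 8643
((11977/14493 + q) - 61*260) + 31878 = ((11977/14493 + 8643) - 61*260) + 31878 = ((11977*(1/14493) + 8643) - 15860) + 31878 = ((11977/14493 + 8643) - 15860) + 31878 = (125274976/14493 - 15860) + 31878 = -104584004/14493 + 31878 = 357423850/14493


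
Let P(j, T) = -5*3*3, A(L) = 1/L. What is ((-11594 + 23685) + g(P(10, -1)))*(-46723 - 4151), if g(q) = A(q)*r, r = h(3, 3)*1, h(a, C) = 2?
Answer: -9226729094/15 ≈ -6.1511e+8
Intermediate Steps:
P(j, T) = -45 (P(j, T) = -15*3 = -45)
r = 2 (r = 2*1 = 2)
g(q) = 2/q
((-11594 + 23685) + g(P(10, -1)))*(-46723 - 4151) = ((-11594 + 23685) + 2/(-45))*(-46723 - 4151) = (12091 + 2*(-1/45))*(-50874) = (12091 - 2/45)*(-50874) = (544093/45)*(-50874) = -9226729094/15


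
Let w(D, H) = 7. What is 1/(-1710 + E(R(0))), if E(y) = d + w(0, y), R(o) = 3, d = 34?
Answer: -1/1669 ≈ -0.00059916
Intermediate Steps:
E(y) = 41 (E(y) = 34 + 7 = 41)
1/(-1710 + E(R(0))) = 1/(-1710 + 41) = 1/(-1669) = -1/1669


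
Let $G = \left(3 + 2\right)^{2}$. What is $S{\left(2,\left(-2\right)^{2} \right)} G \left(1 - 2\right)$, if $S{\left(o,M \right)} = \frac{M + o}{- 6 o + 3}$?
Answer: $\frac{50}{3} \approx 16.667$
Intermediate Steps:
$G = 25$ ($G = 5^{2} = 25$)
$S{\left(o,M \right)} = \frac{M + o}{3 - 6 o}$
$S{\left(2,\left(-2\right)^{2} \right)} G \left(1 - 2\right) = \frac{- \left(-2\right)^{2} - 2}{3 \left(-1 + 2 \cdot 2\right)} 25 \left(1 - 2\right) = \frac{\left(-1\right) 4 - 2}{3 \left(-1 + 4\right)} 25 \left(-1\right) = \frac{-4 - 2}{3 \cdot 3} \left(-25\right) = \frac{1}{3} \cdot \frac{1}{3} \left(-6\right) \left(-25\right) = \left(- \frac{2}{3}\right) \left(-25\right) = \frac{50}{3}$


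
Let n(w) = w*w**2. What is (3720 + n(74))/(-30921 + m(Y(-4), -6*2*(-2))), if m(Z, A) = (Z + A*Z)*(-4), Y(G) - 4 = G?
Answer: -408944/30921 ≈ -13.225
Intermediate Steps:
Y(G) = 4 + G
n(w) = w**3
m(Z, A) = -4*Z - 4*A*Z
(3720 + n(74))/(-30921 + m(Y(-4), -6*2*(-2))) = (3720 + 74**3)/(-30921 - 4*(4 - 4)*(1 - 6*2*(-2))) = (3720 + 405224)/(-30921 - 4*0*(1 - 12*(-2))) = 408944/(-30921 - 4*0*(1 + 24)) = 408944/(-30921 - 4*0*25) = 408944/(-30921 + 0) = 408944/(-30921) = 408944*(-1/30921) = -408944/30921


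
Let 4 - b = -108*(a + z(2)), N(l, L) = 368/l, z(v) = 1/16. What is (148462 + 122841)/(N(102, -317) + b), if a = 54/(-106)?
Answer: -2933328036/439627 ≈ -6672.3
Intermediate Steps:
z(v) = 1/16
a = -27/53 (a = 54*(-1/106) = -27/53 ≈ -0.50943)
b = -9385/212 (b = 4 - (-108)*(-27/53 + 1/16) = 4 - (-108)*(-379)/848 = 4 - 1*10233/212 = 4 - 10233/212 = -9385/212 ≈ -44.269)
(148462 + 122841)/(N(102, -317) + b) = (148462 + 122841)/(368/102 - 9385/212) = 271303/(368*(1/102) - 9385/212) = 271303/(184/51 - 9385/212) = 271303/(-439627/10812) = 271303*(-10812/439627) = -2933328036/439627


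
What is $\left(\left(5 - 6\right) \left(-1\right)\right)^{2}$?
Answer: $1$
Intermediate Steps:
$\left(\left(5 - 6\right) \left(-1\right)\right)^{2} = \left(\left(-1\right) \left(-1\right)\right)^{2} = 1^{2} = 1$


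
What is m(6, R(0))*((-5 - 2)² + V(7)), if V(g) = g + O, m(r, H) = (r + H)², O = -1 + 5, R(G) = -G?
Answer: 2160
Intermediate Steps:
O = 4
m(r, H) = (H + r)²
V(g) = 4 + g (V(g) = g + 4 = 4 + g)
m(6, R(0))*((-5 - 2)² + V(7)) = (-1*0 + 6)²*((-5 - 2)² + (4 + 7)) = (0 + 6)²*((-7)² + 11) = 6²*(49 + 11) = 36*60 = 2160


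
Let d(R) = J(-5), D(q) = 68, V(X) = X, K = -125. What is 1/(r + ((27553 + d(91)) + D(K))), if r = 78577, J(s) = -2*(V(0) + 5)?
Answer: 1/106188 ≈ 9.4173e-6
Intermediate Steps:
J(s) = -10 (J(s) = -2*(0 + 5) = -2*5 = -10)
d(R) = -10
1/(r + ((27553 + d(91)) + D(K))) = 1/(78577 + ((27553 - 10) + 68)) = 1/(78577 + (27543 + 68)) = 1/(78577 + 27611) = 1/106188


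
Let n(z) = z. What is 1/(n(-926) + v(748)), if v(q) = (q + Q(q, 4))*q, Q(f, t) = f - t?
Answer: 1/1115090 ≈ 8.9679e-7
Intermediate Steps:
v(q) = q*(-4 + 2*q) (v(q) = (q + (q - 1*4))*q = (q + (q - 4))*q = (q + (-4 + q))*q = (-4 + 2*q)*q = q*(-4 + 2*q))
1/(n(-926) + v(748)) = 1/(-926 + 2*748*(-2 + 748)) = 1/(-926 + 2*748*746) = 1/(-926 + 1116016) = 1/1115090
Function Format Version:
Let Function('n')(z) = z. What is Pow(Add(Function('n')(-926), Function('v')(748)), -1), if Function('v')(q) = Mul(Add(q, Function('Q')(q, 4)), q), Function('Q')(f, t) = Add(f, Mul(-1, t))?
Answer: Rational(1, 1115090) ≈ 8.9679e-7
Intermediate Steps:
Function('v')(q) = Mul(q, Add(-4, Mul(2, q))) (Function('v')(q) = Mul(Add(q, Add(q, Mul(-1, 4))), q) = Mul(Add(q, Add(q, -4)), q) = Mul(Add(q, Add(-4, q)), q) = Mul(Add(-4, Mul(2, q)), q) = Mul(q, Add(-4, Mul(2, q))))
Pow(Add(Function('n')(-926), Function('v')(748)), -1) = Pow(Add(-926, Mul(2, 748, Add(-2, 748))), -1) = Pow(Add(-926, Mul(2, 748, 746)), -1) = Pow(Add(-926, 1116016), -1) = Pow(1115090, -1) = Rational(1, 1115090)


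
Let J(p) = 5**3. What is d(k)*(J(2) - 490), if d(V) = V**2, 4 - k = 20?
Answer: -93440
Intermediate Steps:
k = -16 (k = 4 - 1*20 = 4 - 20 = -16)
J(p) = 125
d(k)*(J(2) - 490) = (-16)**2*(125 - 490) = 256*(-365) = -93440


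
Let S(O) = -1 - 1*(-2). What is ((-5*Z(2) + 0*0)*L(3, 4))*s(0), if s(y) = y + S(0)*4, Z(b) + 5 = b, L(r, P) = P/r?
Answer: 80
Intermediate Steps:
S(O) = 1 (S(O) = -1 + 2 = 1)
Z(b) = -5 + b
s(y) = 4 + y (s(y) = y + 1*4 = y + 4 = 4 + y)
((-5*Z(2) + 0*0)*L(3, 4))*s(0) = ((-5*(-5 + 2) + 0*0)*(4/3))*(4 + 0) = ((-5*(-3) + 0)*(4*(⅓)))*4 = ((15 + 0)*(4/3))*4 = (15*(4/3))*4 = 20*4 = 80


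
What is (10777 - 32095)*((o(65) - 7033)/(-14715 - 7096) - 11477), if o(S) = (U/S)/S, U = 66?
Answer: 1326221326326864/5420675 ≈ 2.4466e+8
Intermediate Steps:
o(S) = 66/S² (o(S) = (66/S)/S = 66/S²)
(10777 - 32095)*((o(65) - 7033)/(-14715 - 7096) - 11477) = (10777 - 32095)*((66/65² - 7033)/(-14715 - 7096) - 11477) = -21318*((66*(1/4225) - 7033)/(-21811) - 11477) = -21318*((66/4225 - 7033)*(-1/21811) - 11477) = -21318*(-29714359/4225*(-1/21811) - 11477) = -21318*(29714359/92151475 - 11477) = -21318*(-1057592764216/92151475) = 1326221326326864/5420675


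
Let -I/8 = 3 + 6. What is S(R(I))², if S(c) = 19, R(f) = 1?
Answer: 361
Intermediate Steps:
I = -72 (I = -8*(3 + 6) = -8*9 = -72)
S(R(I))² = 19² = 361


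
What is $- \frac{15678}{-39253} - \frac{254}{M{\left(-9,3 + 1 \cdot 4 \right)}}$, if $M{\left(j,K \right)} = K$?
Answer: $- \frac{9860516}{274771} \approx -35.886$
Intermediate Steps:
$- \frac{15678}{-39253} - \frac{254}{M{\left(-9,3 + 1 \cdot 4 \right)}} = - \frac{15678}{-39253} - \frac{254}{3 + 1 \cdot 4} = \left(-15678\right) \left(- \frac{1}{39253}\right) - \frac{254}{3 + 4} = \frac{15678}{39253} - \frac{254}{7} = - \frac{9860516}{274771}$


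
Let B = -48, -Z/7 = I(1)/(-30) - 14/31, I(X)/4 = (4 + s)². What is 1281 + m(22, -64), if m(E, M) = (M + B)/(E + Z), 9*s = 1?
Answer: 985443123/770923 ≈ 1278.3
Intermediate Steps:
s = ⅑ (s = (⅑)*1 = ⅑ ≈ 0.11111)
I(X) = 5476/81 (I(X) = 4*(4 + ⅑)² = 4*(37/9)² = 4*(1369/81) = 5476/81)
Z = 713216/37665 (Z = -7*((5476/81)/(-30) - 14/31) = -7*((5476/81)*(-1/30) - 14*1/31) = -7*(-2738/1215 - 14/31) = -7*(-101888/37665) = 713216/37665 ≈ 18.936)
m(E, M) = (-48 + M)/(713216/37665 + E) (m(E, M) = (M - 48)/(E + 713216/37665) = (-48 + M)/(713216/37665 + E))
1281 + m(22, -64) = 1281 + 37665*(-48 - 64)/(713216 + 37665*22) = 1281 + 37665*(-112)/(713216 + 828630) = 1281 + 37665*(-112)/1541846 = 1281 + 37665*(1/1541846)*(-112) = 1281 - 2109240/770923 = 985443123/770923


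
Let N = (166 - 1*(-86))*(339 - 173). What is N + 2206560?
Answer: 2248392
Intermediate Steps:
N = 41832 (N = (166 + 86)*166 = 252*166 = 41832)
N + 2206560 = 41832 + 2206560 = 2248392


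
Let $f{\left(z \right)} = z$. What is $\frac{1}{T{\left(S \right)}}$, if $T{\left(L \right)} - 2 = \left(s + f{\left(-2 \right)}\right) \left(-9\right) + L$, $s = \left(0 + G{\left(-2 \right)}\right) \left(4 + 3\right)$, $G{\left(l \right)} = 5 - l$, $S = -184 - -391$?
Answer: $- \frac{1}{214} \approx -0.0046729$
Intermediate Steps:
$S = 207$ ($S = -184 + 391 = 207$)
$s = 49$ ($s = \left(0 + \left(5 - -2\right)\right) \left(4 + 3\right) = \left(0 + \left(5 + 2\right)\right) 7 = \left(0 + 7\right) 7 = 7 \cdot 7 = 49$)
$T{\left(L \right)} = -421 + L$ ($T{\left(L \right)} = 2 + \left(\left(49 - 2\right) \left(-9\right) + L\right) = 2 + \left(47 \left(-9\right) + L\right) = 2 + \left(-423 + L\right) = -421 + L$)
$\frac{1}{T{\left(S \right)}} = \frac{1}{-421 + 207} = \frac{1}{-214} = - \frac{1}{214}$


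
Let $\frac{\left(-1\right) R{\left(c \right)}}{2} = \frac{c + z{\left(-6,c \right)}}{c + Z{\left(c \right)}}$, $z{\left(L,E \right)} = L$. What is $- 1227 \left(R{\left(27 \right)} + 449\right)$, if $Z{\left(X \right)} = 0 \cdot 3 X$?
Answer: $- \frac{1647043}{3} \approx -5.4901 \cdot 10^{5}$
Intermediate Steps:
$Z{\left(X \right)} = 0$ ($Z{\left(X \right)} = 0 X = 0$)
$R{\left(c \right)} = - \frac{2 \left(-6 + c\right)}{c}$ ($R{\left(c \right)} = - 2 \frac{c - 6}{c + 0} = - 2 \frac{-6 + c}{c} = - \frac{2 \left(-6 + c\right)}{c}$)
$- 1227 \left(R{\left(27 \right)} + 449\right) = - 1227 \left(\left(-2 + \frac{12}{27}\right) + 449\right) = - 1227 \left(\left(-2 + 12 \cdot \frac{1}{27}\right) + 449\right) = - 1227 \left(\left(-2 + \frac{4}{9}\right) + 449\right) = - 1227 \left(- \frac{14}{9} + 449\right) = \left(-1227\right) \frac{4027}{9} = - \frac{1647043}{3}$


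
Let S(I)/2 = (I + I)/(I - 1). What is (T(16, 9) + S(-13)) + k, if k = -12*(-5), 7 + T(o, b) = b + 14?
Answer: 558/7 ≈ 79.714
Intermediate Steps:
T(o, b) = 7 + b (T(o, b) = -7 + (b + 14) = -7 + (14 + b) = 7 + b)
k = 60
S(I) = 4*I/(-1 + I) (S(I) = 2*((I + I)/(I - 1)) = 2*((2*I)/(-1 + I)) = 2*(2*I/(-1 + I)) = 4*I/(-1 + I))
(T(16, 9) + S(-13)) + k = ((7 + 9) + 4*(-13)/(-1 - 13)) + 60 = (16 + 4*(-13)/(-14)) + 60 = (16 + 4*(-13)*(-1/14)) + 60 = (16 + 26/7) + 60 = 138/7 + 60 = 558/7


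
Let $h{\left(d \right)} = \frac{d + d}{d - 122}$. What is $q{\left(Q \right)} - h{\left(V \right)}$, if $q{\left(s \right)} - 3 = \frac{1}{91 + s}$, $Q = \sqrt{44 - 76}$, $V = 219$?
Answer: $\frac{4 \left(- 147 \sqrt{2} + 3320 i\right)}{97 \left(- 91 i + 4 \sqrt{2}\right)} \approx -1.5045 - 0.00068048 i$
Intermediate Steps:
$h{\left(d \right)} = \frac{2 d}{-122 + d}$
$Q = 4 i \sqrt{2}$ ($Q = \sqrt{-32} = 4 i \sqrt{2} \approx 5.6569 i$)
$q{\left(s \right)} = 3 + \frac{1}{91 + s}$
$q{\left(Q \right)} - h{\left(V \right)} = \frac{274 + 3 \cdot 4 i \sqrt{2}}{91 + 4 i \sqrt{2}} - 2 \cdot 219 \frac{1}{-122 + 219} = \frac{274 + 12 i \sqrt{2}}{91 + 4 i \sqrt{2}} - 2 \cdot 219 \cdot \frac{1}{97} = \frac{274 + 12 i \sqrt{2}}{91 + 4 i \sqrt{2}} - \frac{438}{97} = - \frac{438}{97} + \frac{274 + 12 i \sqrt{2}}{91 + 4 i \sqrt{2}}$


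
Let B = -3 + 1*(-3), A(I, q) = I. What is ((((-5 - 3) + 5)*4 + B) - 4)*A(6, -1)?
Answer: -132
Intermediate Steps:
B = -6 (B = -3 - 3 = -6)
((((-5 - 3) + 5)*4 + B) - 4)*A(6, -1) = ((((-5 - 3) + 5)*4 - 6) - 4)*6 = (((-8 + 5)*4 - 6) - 4)*6 = ((-3*4 - 6) - 4)*6 = ((-12 - 6) - 4)*6 = (-18 - 4)*6 = -22*6 = -132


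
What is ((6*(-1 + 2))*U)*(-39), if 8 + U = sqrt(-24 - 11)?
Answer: 1872 - 234*I*sqrt(35) ≈ 1872.0 - 1384.4*I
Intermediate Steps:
U = -8 + I*sqrt(35) (U = -8 + sqrt(-24 - 11) = -8 + sqrt(-35) = -8 + I*sqrt(35) ≈ -8.0 + 5.9161*I)
((6*(-1 + 2))*U)*(-39) = ((6*(-1 + 2))*(-8 + I*sqrt(35)))*(-39) = ((6*1)*(-8 + I*sqrt(35)))*(-39) = (6*(-8 + I*sqrt(35)))*(-39) = (-48 + 6*I*sqrt(35))*(-39) = 1872 - 234*I*sqrt(35)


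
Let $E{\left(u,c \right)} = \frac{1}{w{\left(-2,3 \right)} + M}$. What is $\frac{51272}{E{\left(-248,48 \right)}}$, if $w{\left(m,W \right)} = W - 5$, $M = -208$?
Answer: $-10767120$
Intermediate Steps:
$w{\left(m,W \right)} = -5 + W$
$E{\left(u,c \right)} = - \frac{1}{210}$ ($E{\left(u,c \right)} = \frac{1}{\left(-5 + 3\right) - 208} = \frac{1}{-2 - 208} = \frac{1}{-210} = - \frac{1}{210}$)
$\frac{51272}{E{\left(-248,48 \right)}} = \frac{51272}{- \frac{1}{210}} = 51272 \left(-210\right) = -10767120$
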